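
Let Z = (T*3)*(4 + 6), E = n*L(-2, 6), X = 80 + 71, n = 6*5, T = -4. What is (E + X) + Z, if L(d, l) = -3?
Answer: -59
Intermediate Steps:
n = 30
X = 151
E = -90 (E = 30*(-3) = -90)
Z = -120 (Z = (-4*3)*(4 + 6) = -12*10 = -120)
(E + X) + Z = (-90 + 151) - 120 = 61 - 120 = -59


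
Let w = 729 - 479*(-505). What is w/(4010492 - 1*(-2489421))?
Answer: 242624/6499913 ≈ 0.037327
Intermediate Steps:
w = 242624 (w = 729 + 241895 = 242624)
w/(4010492 - 1*(-2489421)) = 242624/(4010492 - 1*(-2489421)) = 242624/(4010492 + 2489421) = 242624/6499913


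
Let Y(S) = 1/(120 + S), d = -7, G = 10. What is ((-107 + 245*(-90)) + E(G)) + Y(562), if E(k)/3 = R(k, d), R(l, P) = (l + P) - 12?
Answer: -15129487/682 ≈ -22184.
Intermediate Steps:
R(l, P) = -12 + P + l (R(l, P) = (P + l) - 12 = -12 + P + l)
E(k) = -57 + 3*k (E(k) = 3*(-12 - 7 + k) = 3*(-19 + k) = -57 + 3*k)
((-107 + 245*(-90)) + E(G)) + Y(562) = ((-107 + 245*(-90)) + (-57 + 3*10)) + 1/(120 + 562) = ((-107 - 22050) + (-57 + 30)) + 1/682 = (-22157 - 27) + 1/682 = -22184 + 1/682 = -15129487/682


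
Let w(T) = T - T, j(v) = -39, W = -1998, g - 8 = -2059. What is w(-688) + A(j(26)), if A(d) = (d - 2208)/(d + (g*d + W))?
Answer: -107/3712 ≈ -0.028825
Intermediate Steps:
g = -2051 (g = 8 - 2059 = -2051)
w(T) = 0
A(d) = (-2208 + d)/(-1998 - 2050*d) (A(d) = (d - 2208)/(d + (-2051*d - 1998)) = (-2208 + d)/(d + (-1998 - 2051*d)) = (-2208 + d)/(-1998 - 2050*d))
w(-688) + A(j(26)) = 0 + (2208 - 1*(-39))/(2*(999 + 1025*(-39))) = 0 + (2208 + 39)/(2*(999 - 39975)) = 0 + (1/2)*2247/(-38976) = 0 + (1/2)*(-1/38976)*2247 = 0 - 107/3712 = -107/3712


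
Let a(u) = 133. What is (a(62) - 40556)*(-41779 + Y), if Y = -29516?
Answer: 2881957785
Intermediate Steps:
(a(62) - 40556)*(-41779 + Y) = (133 - 40556)*(-41779 - 29516) = -40423*(-71295) = 2881957785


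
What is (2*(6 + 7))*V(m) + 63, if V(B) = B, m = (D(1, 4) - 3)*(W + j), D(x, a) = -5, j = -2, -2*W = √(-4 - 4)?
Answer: 479 + 208*I*√2 ≈ 479.0 + 294.16*I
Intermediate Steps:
W = -I*√2 (W = -√(-4 - 4)/2 = -I*√2 ≈ -1.4142*I)
m = 16 + 8*I*√2 (m = (-5 - 3)*(-I*√2 - 2) = -8*(-2 - I*√2) = 16 + 8*I*√2 ≈ 16.0 + 11.314*I)
(2*(6 + 7))*V(m) + 63 = (2*(6 + 7))*(16 + 8*I*√2) + 63 = (2*13)*(16 + 8*I*√2) + 63 = 26*(16 + 8*I*√2) + 63 = (416 + 208*I*√2) + 63 = 479 + 208*I*√2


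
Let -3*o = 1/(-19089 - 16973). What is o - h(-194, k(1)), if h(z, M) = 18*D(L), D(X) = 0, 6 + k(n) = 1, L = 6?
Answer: 1/108186 ≈ 9.2433e-6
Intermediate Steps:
k(n) = -5 (k(n) = -6 + 1 = -5)
h(z, M) = 0 (h(z, M) = 18*0 = 0)
o = 1/108186 (o = -1/(3*(-19089 - 16973)) = -⅓/(-36062) = -⅓*(-1/36062) = 1/108186 ≈ 9.2433e-6)
o - h(-194, k(1)) = 1/108186 - 1*0 = 1/108186 + 0 = 1/108186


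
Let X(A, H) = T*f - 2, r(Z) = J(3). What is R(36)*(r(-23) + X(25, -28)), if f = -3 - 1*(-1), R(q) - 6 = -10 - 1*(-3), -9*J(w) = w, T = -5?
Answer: -23/3 ≈ -7.6667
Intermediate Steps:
J(w) = -w/9
R(q) = -1 (R(q) = 6 + (-10 - 1*(-3)) = 6 + (-10 + 3) = 6 - 7 = -1)
r(Z) = -1/3 (r(Z) = -1/9*3 = -1/3)
f = -2 (f = -3 + 1 = -2)
X(A, H) = 8 (X(A, H) = -5*(-2) - 2 = 10 - 2 = 8)
R(36)*(r(-23) + X(25, -28)) = -(-1/3 + 8) = -1*23/3 = -23/3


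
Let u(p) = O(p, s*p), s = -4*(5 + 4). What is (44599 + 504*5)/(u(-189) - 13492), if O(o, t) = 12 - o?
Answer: -47119/13291 ≈ -3.5452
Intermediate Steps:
s = -36 (s = -4*9 = -36)
u(p) = 12 - p
(44599 + 504*5)/(u(-189) - 13492) = (44599 + 504*5)/((12 - 1*(-189)) - 13492) = (44599 + 2520)/((12 + 189) - 13492) = 47119/(201 - 13492) = 47119/(-13291) = 47119*(-1/13291) = -47119/13291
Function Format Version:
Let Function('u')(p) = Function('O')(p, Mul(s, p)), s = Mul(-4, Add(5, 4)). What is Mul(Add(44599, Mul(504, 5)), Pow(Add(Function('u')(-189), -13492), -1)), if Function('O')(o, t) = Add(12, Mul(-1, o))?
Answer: Rational(-47119, 13291) ≈ -3.5452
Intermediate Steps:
s = -36 (s = Mul(-4, 9) = -36)
Function('u')(p) = Add(12, Mul(-1, p))
Mul(Add(44599, Mul(504, 5)), Pow(Add(Function('u')(-189), -13492), -1)) = Mul(Add(44599, Mul(504, 5)), Pow(Add(Add(12, Mul(-1, -189)), -13492), -1)) = Mul(Add(44599, 2520), Pow(Add(Add(12, 189), -13492), -1)) = Mul(47119, Pow(Add(201, -13492), -1)) = Mul(47119, Pow(-13291, -1)) = Mul(47119, Rational(-1, 13291)) = Rational(-47119, 13291)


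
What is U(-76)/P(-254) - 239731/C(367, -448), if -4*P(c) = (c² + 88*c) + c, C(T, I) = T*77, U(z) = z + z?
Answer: -455906579/53833395 ≈ -8.4688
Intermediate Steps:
U(z) = 2*z
C(T, I) = 77*T
P(c) = -89*c/4 - c²/4 (P(c) = -((c² + 88*c) + c)/4 = -(c² + 89*c)/4 = -89*c/4 - c²/4)
U(-76)/P(-254) - 239731/C(367, -448) = (2*(-76))/((-¼*(-254)*(89 - 254))) - 239731/(77*367) = -152/((-¼*(-254)*(-165))) - 239731/28259 = -152/(-20955/2) - 239731*1/28259 = -152*(-2/20955) - 239731/28259 = 304/20955 - 239731/28259 = -455906579/53833395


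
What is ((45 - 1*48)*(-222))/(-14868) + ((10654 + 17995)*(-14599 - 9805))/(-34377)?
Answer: 82499541421/4056486 ≈ 20338.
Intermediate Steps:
((45 - 1*48)*(-222))/(-14868) + ((10654 + 17995)*(-14599 - 9805))/(-34377) = ((45 - 48)*(-222))*(-1/14868) + (28649*(-24404))*(-1/34377) = -3*(-222)*(-1/14868) - 699150196*(-1/34377) = 666*(-1/14868) + 699150196/34377 = -37/826 + 699150196/34377 = 82499541421/4056486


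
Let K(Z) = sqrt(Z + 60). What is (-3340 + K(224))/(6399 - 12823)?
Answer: 835/1606 - sqrt(71)/3212 ≈ 0.51730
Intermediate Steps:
K(Z) = sqrt(60 + Z)
(-3340 + K(224))/(6399 - 12823) = (-3340 + sqrt(60 + 224))/(6399 - 12823) = (-3340 + sqrt(284))/(-6424) = (-3340 + 2*sqrt(71))*(-1/6424) = 835/1606 - sqrt(71)/3212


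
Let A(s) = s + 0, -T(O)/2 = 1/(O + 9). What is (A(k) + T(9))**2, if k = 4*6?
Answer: 46225/81 ≈ 570.68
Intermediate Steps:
k = 24
T(O) = -2/(9 + O) (T(O) = -2/(O + 9) = -2/(9 + O))
A(s) = s
(A(k) + T(9))**2 = (24 - 2/(9 + 9))**2 = (24 - 2/18)**2 = (24 - 2*1/18)**2 = (24 - 1/9)**2 = (215/9)**2 = 46225/81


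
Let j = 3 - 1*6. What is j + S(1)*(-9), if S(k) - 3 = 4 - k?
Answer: -57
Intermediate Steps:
S(k) = 7 - k (S(k) = 3 + (4 - k) = 7 - k)
j = -3 (j = 3 - 6 = -3)
j + S(1)*(-9) = -3 + (7 - 1*1)*(-9) = -3 + (7 - 1)*(-9) = -3 + 6*(-9) = -3 - 54 = -57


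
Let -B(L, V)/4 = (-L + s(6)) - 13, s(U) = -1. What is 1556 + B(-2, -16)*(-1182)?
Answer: -55180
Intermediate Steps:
B(L, V) = 56 + 4*L (B(L, V) = -4*((-L - 1) - 13) = -4*((-1 - L) - 13) = -4*(-14 - L) = 56 + 4*L)
1556 + B(-2, -16)*(-1182) = 1556 + (56 + 4*(-2))*(-1182) = 1556 + (56 - 8)*(-1182) = 1556 + 48*(-1182) = 1556 - 56736 = -55180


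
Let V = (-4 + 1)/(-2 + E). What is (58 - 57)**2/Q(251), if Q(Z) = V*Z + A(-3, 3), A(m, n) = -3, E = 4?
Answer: -2/759 ≈ -0.0026350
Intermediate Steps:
V = -3/2 (V = (-4 + 1)/(-2 + 4) = -3/2 ≈ -1.5000)
Q(Z) = -3 - 3*Z/2 (Q(Z) = -3*Z/2 - 3 = -3 - 3*Z/2)
(58 - 57)**2/Q(251) = (58 - 57)**2/(-3 - 3/2*251) = 1**2/(-3 - 753/2) = 1/(-759/2) = 1*(-2/759) = -2/759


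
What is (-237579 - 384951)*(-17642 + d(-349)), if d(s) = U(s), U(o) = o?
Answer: 11199937230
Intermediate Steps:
d(s) = s
(-237579 - 384951)*(-17642 + d(-349)) = (-237579 - 384951)*(-17642 - 349) = -622530*(-17991) = 11199937230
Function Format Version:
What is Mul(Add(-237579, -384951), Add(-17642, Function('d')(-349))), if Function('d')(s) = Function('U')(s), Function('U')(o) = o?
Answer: 11199937230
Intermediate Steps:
Function('d')(s) = s
Mul(Add(-237579, -384951), Add(-17642, Function('d')(-349))) = Mul(Add(-237579, -384951), Add(-17642, -349)) = Mul(-622530, -17991) = 11199937230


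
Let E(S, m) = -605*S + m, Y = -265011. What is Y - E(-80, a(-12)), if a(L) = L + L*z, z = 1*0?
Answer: -313399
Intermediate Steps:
z = 0
a(L) = L (a(L) = L + L*0 = L + 0 = L)
E(S, m) = m - 605*S
Y - E(-80, a(-12)) = -265011 - (-12 - 605*(-80)) = -265011 - (-12 + 48400) = -265011 - 1*48388 = -265011 - 48388 = -313399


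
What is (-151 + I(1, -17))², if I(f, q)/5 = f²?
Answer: 21316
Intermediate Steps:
I(f, q) = 5*f²
(-151 + I(1, -17))² = (-151 + 5*1²)² = (-151 + 5*1)² = (-151 + 5)² = (-146)² = 21316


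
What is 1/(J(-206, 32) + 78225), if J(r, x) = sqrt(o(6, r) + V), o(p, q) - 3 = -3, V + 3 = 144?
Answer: 26075/2039716828 - sqrt(141)/6119150484 ≈ 1.2782e-5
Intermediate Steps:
V = 141 (V = -3 + 144 = 141)
o(p, q) = 0 (o(p, q) = 3 - 3 = 0)
J(r, x) = sqrt(141) (J(r, x) = sqrt(0 + 141) = sqrt(141))
1/(J(-206, 32) + 78225) = 1/(sqrt(141) + 78225) = 1/(78225 + sqrt(141))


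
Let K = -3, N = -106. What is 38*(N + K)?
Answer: -4142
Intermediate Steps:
38*(N + K) = 38*(-106 - 3) = 38*(-109) = -4142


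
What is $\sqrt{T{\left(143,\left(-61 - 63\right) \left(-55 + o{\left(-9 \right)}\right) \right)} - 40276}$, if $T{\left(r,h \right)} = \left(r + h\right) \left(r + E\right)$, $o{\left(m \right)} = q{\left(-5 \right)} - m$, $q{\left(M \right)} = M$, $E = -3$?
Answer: $4 \sqrt{54069} \approx 930.11$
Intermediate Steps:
$o{\left(m \right)} = -5 - m$
$T{\left(r,h \right)} = \left(-3 + r\right) \left(h + r\right)$ ($T{\left(r,h \right)} = \left(r + h\right) \left(r - 3\right) = \left(h + r\right) \left(-3 + r\right) = \left(-3 + r\right) \left(h + r\right)$)
$\sqrt{T{\left(143,\left(-61 - 63\right) \left(-55 + o{\left(-9 \right)}\right) \right)} - 40276} = \sqrt{\left(143^{2} - 3 \left(-61 - 63\right) \left(-55 - -4\right) - 429 + \left(-61 - 63\right) \left(-55 - -4\right) 143\right) - 40276} = \sqrt{\left(20449 - 3 \left(- 124 \left(-55 + \left(-5 + 9\right)\right)\right) - 429 + - 124 \left(-55 + \left(-5 + 9\right)\right) 143\right) - 40276} = \sqrt{\left(20449 - 3 \left(- 124 \left(-55 + 4\right)\right) - 429 + - 124 \left(-55 + 4\right) 143\right) - 40276} = \sqrt{\left(20449 - 3 \left(\left(-124\right) \left(-51\right)\right) - 429 + \left(-124\right) \left(-51\right) 143\right) - 40276} = \sqrt{\left(20449 - 18972 - 429 + 6324 \cdot 143\right) - 40276} = \sqrt{\left(20449 - 18972 - 429 + 904332\right) - 40276} = \sqrt{905380 - 40276} = \sqrt{865104} = 4 \sqrt{54069}$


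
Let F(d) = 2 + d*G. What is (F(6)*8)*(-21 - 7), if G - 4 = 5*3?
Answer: -25984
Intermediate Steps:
G = 19 (G = 4 + 5*3 = 4 + 15 = 19)
F(d) = 2 + 19*d (F(d) = 2 + d*19 = 2 + 19*d)
(F(6)*8)*(-21 - 7) = ((2 + 19*6)*8)*(-21 - 7) = ((2 + 114)*8)*(-28) = (116*8)*(-28) = 928*(-28) = -25984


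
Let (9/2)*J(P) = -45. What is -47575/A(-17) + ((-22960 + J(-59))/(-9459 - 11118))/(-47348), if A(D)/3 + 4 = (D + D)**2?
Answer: -3862620056585/280592581248 ≈ -13.766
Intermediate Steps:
A(D) = -12 + 12*D**2 (A(D) = -12 + 3*(D + D)**2 = -12 + 3*(2*D)**2 = -12 + 3*(4*D**2) = -12 + 12*D**2)
J(P) = -10 (J(P) = (2/9)*(-45) = -10)
-47575/A(-17) + ((-22960 + J(-59))/(-9459 - 11118))/(-47348) = -47575/(-12 + 12*(-17)**2) + ((-22960 - 10)/(-9459 - 11118))/(-47348) = -47575/(-12 + 12*289) - 22970/(-20577)*(-1/47348) = -47575/(-12 + 3468) - 22970*(-1/20577)*(-1/47348) = -47575/3456 + (22970/20577)*(-1/47348) = -47575*1/3456 - 11485/487139898 = -47575/3456 - 11485/487139898 = -3862620056585/280592581248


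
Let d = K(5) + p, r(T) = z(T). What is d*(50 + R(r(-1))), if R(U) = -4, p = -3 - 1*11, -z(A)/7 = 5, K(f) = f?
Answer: -414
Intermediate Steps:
z(A) = -35 (z(A) = -7*5 = -35)
r(T) = -35
p = -14 (p = -3 - 11 = -14)
d = -9 (d = 5 - 14 = -9)
d*(50 + R(r(-1))) = -9*(50 - 4) = -9*46 = -414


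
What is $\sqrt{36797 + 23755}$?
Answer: $174 \sqrt{2} \approx 246.07$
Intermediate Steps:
$\sqrt{36797 + 23755} = \sqrt{60552} = 174 \sqrt{2}$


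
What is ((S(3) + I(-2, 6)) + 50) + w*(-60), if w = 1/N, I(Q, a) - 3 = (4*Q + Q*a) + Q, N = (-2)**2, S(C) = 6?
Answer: 22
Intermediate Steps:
N = 4
I(Q, a) = 3 + 5*Q + Q*a (I(Q, a) = 3 + ((4*Q + Q*a) + Q) = 3 + (5*Q + Q*a) = 3 + 5*Q + Q*a)
w = 1/4 ≈ 0.25000
((S(3) + I(-2, 6)) + 50) + w*(-60) = ((6 + (3 + 5*(-2) - 2*6)) + 50) + (1/4)*(-60) = ((6 + (3 - 10 - 12)) + 50) - 15 = ((6 - 19) + 50) - 15 = (-13 + 50) - 15 = 37 - 15 = 22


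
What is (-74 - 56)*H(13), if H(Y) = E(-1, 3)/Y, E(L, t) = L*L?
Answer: -10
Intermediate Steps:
E(L, t) = L**2
H(Y) = 1/Y (H(Y) = (-1)**2/Y = 1/Y)
(-74 - 56)*H(13) = (-74 - 56)/13 = -130*1/13 = -10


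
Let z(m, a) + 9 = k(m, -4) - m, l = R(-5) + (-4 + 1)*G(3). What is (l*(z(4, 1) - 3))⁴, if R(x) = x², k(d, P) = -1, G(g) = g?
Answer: 5473632256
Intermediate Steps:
l = 16 (l = (-5)² + (-4 + 1)*3 = 25 - 3*3 = 25 - 9 = 16)
z(m, a) = -10 - m (z(m, a) = -9 + (-1 - m) = -10 - m)
(l*(z(4, 1) - 3))⁴ = (16*((-10 - 1*4) - 3))⁴ = (16*((-10 - 4) - 3))⁴ = (16*(-14 - 3))⁴ = (16*(-17))⁴ = (-272)⁴ = 5473632256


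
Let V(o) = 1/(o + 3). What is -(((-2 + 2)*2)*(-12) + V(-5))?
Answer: ½ ≈ 0.50000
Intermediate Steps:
V(o) = 1/(3 + o)
-(((-2 + 2)*2)*(-12) + V(-5)) = -(((-2 + 2)*2)*(-12) + 1/(3 - 5)) = -((0*2)*(-12) + 1/(-2)) = -(0*(-12) - ½) = -(0 - ½) = -1*(-½) = ½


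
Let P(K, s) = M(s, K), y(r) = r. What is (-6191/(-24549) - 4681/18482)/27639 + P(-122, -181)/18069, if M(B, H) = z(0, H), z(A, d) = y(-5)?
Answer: -20903326031731/75529734982930746 ≈ -0.00027676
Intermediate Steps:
z(A, d) = -5
M(B, H) = -5
P(K, s) = -5
(-6191/(-24549) - 4681/18482)/27639 + P(-122, -181)/18069 = (-6191/(-24549) - 4681/18482)/27639 - 5/18069 = (-6191*(-1/24549) - 4681*1/18482)*(1/27639) - 5*1/18069 = (6191/24549 - 4681/18482)*(1/27639) - 5/18069 = -491807/453714618*1/27639 - 5/18069 = -491807/12540218326902 - 5/18069 = -20903326031731/75529734982930746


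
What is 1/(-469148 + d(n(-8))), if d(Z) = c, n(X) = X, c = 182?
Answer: -1/468966 ≈ -2.1324e-6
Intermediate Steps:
d(Z) = 182
1/(-469148 + d(n(-8))) = 1/(-469148 + 182) = 1/(-468966) = -1/468966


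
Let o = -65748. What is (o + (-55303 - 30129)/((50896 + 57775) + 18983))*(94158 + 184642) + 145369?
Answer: -1169986160518437/63827 ≈ -1.8331e+10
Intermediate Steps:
(o + (-55303 - 30129)/((50896 + 57775) + 18983))*(94158 + 184642) + 145369 = (-65748 + (-55303 - 30129)/((50896 + 57775) + 18983))*(94158 + 184642) + 145369 = (-65748 - 85432/(108671 + 18983))*278800 + 145369 = (-65748 - 85432/127654)*278800 + 145369 = (-65748 - 85432*1/127654)*278800 + 145369 = (-65748 - 42716/63827)*278800 + 145369 = -4196540312/63827*278800 + 145369 = -1169995438985600/63827 + 145369 = -1169986160518437/63827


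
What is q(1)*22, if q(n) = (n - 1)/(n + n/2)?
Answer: 0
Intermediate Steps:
q(n) = 2*(-1 + n)/(3*n) (q(n) = (-1 + n)/(n + n*(½)) = (-1 + n)/(n + n/2) = (-1 + n)/((3*n/2)) = (-1 + n)*(2/(3*n)) = 2*(-1 + n)/(3*n))
q(1)*22 = ((⅔)*(-1 + 1)/1)*22 = ((⅔)*1*0)*22 = 0*22 = 0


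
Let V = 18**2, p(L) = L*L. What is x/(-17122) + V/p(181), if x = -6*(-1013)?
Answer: -96786915/280466921 ≈ -0.34509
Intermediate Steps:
p(L) = L**2
x = 6078
V = 324
x/(-17122) + V/p(181) = 6078/(-17122) + 324/(181**2) = 6078*(-1/17122) + 324/32761 = -3039/8561 + 324*(1/32761) = -3039/8561 + 324/32761 = -96786915/280466921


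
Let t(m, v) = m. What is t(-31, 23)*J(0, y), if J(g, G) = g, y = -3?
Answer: 0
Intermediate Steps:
t(-31, 23)*J(0, y) = -31*0 = 0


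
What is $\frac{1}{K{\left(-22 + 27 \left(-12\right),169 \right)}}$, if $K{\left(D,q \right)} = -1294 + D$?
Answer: $- \frac{1}{1640} \approx -0.00060976$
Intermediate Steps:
$\frac{1}{K{\left(-22 + 27 \left(-12\right),169 \right)}} = \frac{1}{-1294 + \left(-22 + 27 \left(-12\right)\right)} = \frac{1}{-1294 - 346} = \frac{1}{-1640} = - \frac{1}{1640}$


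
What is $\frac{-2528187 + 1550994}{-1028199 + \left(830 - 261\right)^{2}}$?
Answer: $\frac{139599}{100634} \approx 1.3872$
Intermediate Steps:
$\frac{-2528187 + 1550994}{-1028199 + \left(830 - 261\right)^{2}} = - \frac{977193}{-1028199 + 569^{2}} = - \frac{977193}{-1028199 + 323761} = - \frac{977193}{-704438} = \left(-977193\right) \left(- \frac{1}{704438}\right) = \frac{139599}{100634}$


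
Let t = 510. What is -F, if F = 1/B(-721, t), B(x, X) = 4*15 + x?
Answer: 1/661 ≈ 0.0015129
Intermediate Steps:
B(x, X) = 60 + x
F = -1/661 (F = 1/(60 - 721) = 1/(-661) = -1/661 ≈ -0.0015129)
-F = -1*(-1/661) = 1/661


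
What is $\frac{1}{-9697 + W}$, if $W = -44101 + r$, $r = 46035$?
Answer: $- \frac{1}{7763} \approx -0.00012882$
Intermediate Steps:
$W = 1934$ ($W = -44101 + 46035 = 1934$)
$\frac{1}{-9697 + W} = \frac{1}{-9697 + 1934} = \frac{1}{-7763} = - \frac{1}{7763}$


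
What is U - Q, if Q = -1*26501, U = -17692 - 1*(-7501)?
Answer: 16310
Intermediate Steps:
U = -10191 (U = -17692 + 7501 = -10191)
Q = -26501
U - Q = -10191 - 1*(-26501) = -10191 + 26501 = 16310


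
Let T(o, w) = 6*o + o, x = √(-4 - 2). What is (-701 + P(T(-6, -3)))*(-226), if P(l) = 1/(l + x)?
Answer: 46737252/295 + 113*I*√6/885 ≈ 1.5843e+5 + 0.31276*I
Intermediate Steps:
x = I*√6 (x = √(-6) = I*√6 ≈ 2.4495*I)
T(o, w) = 7*o
P(l) = 1/(l + I*√6)
(-701 + P(T(-6, -3)))*(-226) = (-701 + 1/(7*(-6) + I*√6))*(-226) = (-701 + 1/(-42 + I*√6))*(-226) = 158426 - 226/(-42 + I*√6)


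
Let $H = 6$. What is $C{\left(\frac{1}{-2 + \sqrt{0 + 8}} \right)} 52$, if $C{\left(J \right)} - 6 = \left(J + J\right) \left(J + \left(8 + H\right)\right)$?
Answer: $1118 + 780 \sqrt{2} \approx 2221.1$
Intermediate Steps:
$C{\left(J \right)} = 6 + 2 J \left(14 + J\right)$ ($C{\left(J \right)} = 6 + \left(J + J\right) \left(J + \left(8 + 6\right)\right) = 6 + 2 J \left(J + 14\right) = 6 + 2 J \left(14 + J\right)$)
$C{\left(\frac{1}{-2 + \sqrt{0 + 8}} \right)} 52 = \left(6 + 2 \left(\frac{1}{-2 + \sqrt{0 + 8}}\right)^{2} + \frac{28}{-2 + \sqrt{0 + 8}}\right) 52 = \left(6 + 2 \left(\frac{1}{-2 + \sqrt{8}}\right)^{2} + \frac{28}{-2 + \sqrt{8}}\right) 52 = \left(6 + 2 \left(\frac{1}{-2 + 2 \sqrt{2}}\right)^{2} + \frac{28}{-2 + 2 \sqrt{2}}\right) 52 = \left(6 + \frac{2}{\left(-2 + 2 \sqrt{2}\right)^{2}} + \frac{28}{-2 + 2 \sqrt{2}}\right) 52 = 312 + \frac{104}{\left(-2 + 2 \sqrt{2}\right)^{2}} + \frac{1456}{-2 + 2 \sqrt{2}}$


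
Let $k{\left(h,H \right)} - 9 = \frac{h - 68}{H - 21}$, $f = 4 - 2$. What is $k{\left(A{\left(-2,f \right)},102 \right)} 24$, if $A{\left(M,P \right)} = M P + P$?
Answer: $\frac{5272}{27} \approx 195.26$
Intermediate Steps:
$f = 2$
$A{\left(M,P \right)} = P + M P$
$k{\left(h,H \right)} = 9 + \frac{-68 + h}{-21 + H}$ ($k{\left(h,H \right)} = 9 + \frac{h - 68}{H - 21} = 9 + \frac{-68 + h}{-21 + H}$)
$k{\left(A{\left(-2,f \right)},102 \right)} 24 = \frac{-257 + 2 \left(1 - 2\right) + 9 \cdot 102}{-21 + 102} \cdot 24 = \frac{-257 + 2 \left(-1\right) + 918}{81} \cdot 24 = \frac{-257 - 2 + 918}{81} \cdot 24 = \frac{1}{81} \cdot 659 \cdot 24 = \frac{659}{81} \cdot 24 = \frac{5272}{27}$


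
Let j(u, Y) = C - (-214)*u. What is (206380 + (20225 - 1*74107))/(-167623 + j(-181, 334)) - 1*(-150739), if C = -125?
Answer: 15562368850/103241 ≈ 1.5074e+5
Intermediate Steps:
j(u, Y) = -125 + 214*u (j(u, Y) = -125 - (-214)*u = -125 + 214*u)
(206380 + (20225 - 1*74107))/(-167623 + j(-181, 334)) - 1*(-150739) = (206380 + (20225 - 1*74107))/(-167623 + (-125 + 214*(-181))) - 1*(-150739) = (206380 + (20225 - 74107))/(-167623 + (-125 - 38734)) + 150739 = (206380 - 53882)/(-167623 - 38859) + 150739 = 152498/(-206482) + 150739 = 152498*(-1/206482) + 150739 = -76249/103241 + 150739 = 15562368850/103241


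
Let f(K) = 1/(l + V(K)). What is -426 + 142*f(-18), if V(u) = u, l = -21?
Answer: -16756/39 ≈ -429.64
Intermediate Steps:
f(K) = 1/(-21 + K)
-426 + 142*f(-18) = -426 + 142/(-21 - 18) = -426 + 142/(-39) = -426 + 142*(-1/39) = -426 - 142/39 = -16756/39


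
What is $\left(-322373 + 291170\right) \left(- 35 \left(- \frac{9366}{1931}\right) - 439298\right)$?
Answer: $\frac{26458790663484}{1931} \approx 1.3702 \cdot 10^{10}$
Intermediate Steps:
$\left(-322373 + 291170\right) \left(- 35 \left(- \frac{9366}{1931}\right) - 439298\right) = - 31203 \left(- 35 \left(\left(-9366\right) \frac{1}{1931}\right) - 439298\right) = - 31203 \left(\left(-35\right) \left(- \frac{9366}{1931}\right) - 439298\right) = - 31203 \left(\frac{327810}{1931} - 439298\right) = \left(-31203\right) \left(- \frac{847956628}{1931}\right) = \frac{26458790663484}{1931}$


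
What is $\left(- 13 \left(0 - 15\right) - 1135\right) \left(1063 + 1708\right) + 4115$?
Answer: $-2600625$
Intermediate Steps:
$\left(- 13 \left(0 - 15\right) - 1135\right) \left(1063 + 1708\right) + 4115 = \left(\left(-13\right) \left(-15\right) - 1135\right) 2771 + 4115 = \left(195 - 1135\right) 2771 + 4115 = \left(-940\right) 2771 + 4115 = -2604740 + 4115 = -2600625$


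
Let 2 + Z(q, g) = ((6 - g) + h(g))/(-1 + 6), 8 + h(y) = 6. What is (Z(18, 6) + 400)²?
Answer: 3952144/25 ≈ 1.5809e+5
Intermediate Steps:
h(y) = -2 (h(y) = -8 + 6 = -2)
Z(q, g) = -6/5 - g/5 (Z(q, g) = -2 + ((6 - g) - 2)/(-1 + 6) = -2 + (4 - g)/5 = -2 + (4 - g)*(⅕) = -2 + (⅘ - g/5) = -6/5 - g/5)
(Z(18, 6) + 400)² = ((-6/5 - ⅕*6) + 400)² = ((-6/5 - 6/5) + 400)² = (-12/5 + 400)² = (1988/5)² = 3952144/25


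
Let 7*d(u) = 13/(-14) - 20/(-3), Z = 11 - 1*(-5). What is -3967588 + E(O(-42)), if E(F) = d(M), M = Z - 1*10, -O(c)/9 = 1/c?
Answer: -1166470631/294 ≈ -3.9676e+6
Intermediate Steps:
Z = 16 (Z = 11 + 5 = 16)
O(c) = -9/c
M = 6 (M = 16 - 1*10 = 16 - 10 = 6)
d(u) = 241/294 (d(u) = (13/(-14) - 20/(-3))/7 = (13*(-1/14) - 20*(-1/3))/7 = (-13/14 + 20/3)/7 = (1/7)*(241/42) = 241/294)
E(F) = 241/294
-3967588 + E(O(-42)) = -3967588 + 241/294 = -1166470631/294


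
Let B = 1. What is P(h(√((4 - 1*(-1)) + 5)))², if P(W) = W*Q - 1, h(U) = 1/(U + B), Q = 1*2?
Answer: (-1 + √10)²/(1 + √10)² ≈ 0.26987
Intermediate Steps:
Q = 2
h(U) = 1/(1 + U) (h(U) = 1/(U + 1) = 1/(1 + U))
P(W) = -1 + 2*W (P(W) = W*2 - 1 = 2*W - 1 = -1 + 2*W)
P(h(√((4 - 1*(-1)) + 5)))² = (-1 + 2/(1 + √((4 - 1*(-1)) + 5)))² = (-1 + 2/(1 + √((4 + 1) + 5)))² = (-1 + 2/(1 + √(5 + 5)))² = (-1 + 2/(1 + √10))²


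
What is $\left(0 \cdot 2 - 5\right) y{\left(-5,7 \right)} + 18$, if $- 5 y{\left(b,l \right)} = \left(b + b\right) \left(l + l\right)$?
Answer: $-122$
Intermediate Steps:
$y{\left(b,l \right)} = - \frac{4 b l}{5}$ ($y{\left(b,l \right)} = - \frac{\left(b + b\right) \left(l + l\right)}{5} = - \frac{2 b 2 l}{5} = - \frac{4 b l}{5}$)
$\left(0 \cdot 2 - 5\right) y{\left(-5,7 \right)} + 18 = \left(0 \cdot 2 - 5\right) \left(\left(- \frac{4}{5}\right) \left(-5\right) 7\right) + 18 = \left(0 - 5\right) 28 + 18 = \left(-5\right) 28 + 18 = -140 + 18 = -122$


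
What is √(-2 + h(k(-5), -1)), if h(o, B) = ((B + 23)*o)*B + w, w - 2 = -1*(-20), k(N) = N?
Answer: √130 ≈ 11.402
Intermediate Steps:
w = 22 (w = 2 - 1*(-20) = 2 + 20 = 22)
h(o, B) = 22 + B*o*(23 + B) (h(o, B) = ((B + 23)*o)*B + 22 = ((23 + B)*o)*B + 22 = (o*(23 + B))*B + 22 = B*o*(23 + B) + 22 = 22 + B*o*(23 + B))
√(-2 + h(k(-5), -1)) = √(-2 + (22 - 5*(-1)² + 23*(-1)*(-5))) = √(-2 + (22 - 5*1 + 115)) = √(-2 + (22 - 5 + 115)) = √(-2 + 132) = √130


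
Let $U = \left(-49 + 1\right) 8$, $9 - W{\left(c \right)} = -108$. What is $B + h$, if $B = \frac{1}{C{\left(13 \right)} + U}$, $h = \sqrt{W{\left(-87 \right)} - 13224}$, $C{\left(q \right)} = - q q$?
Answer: $- \frac{1}{553} + i \sqrt{13107} \approx -0.0018083 + 114.49 i$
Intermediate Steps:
$W{\left(c \right)} = 117$ ($W{\left(c \right)} = 9 - -108 = 9 + 108 = 117$)
$C{\left(q \right)} = - q^{2}$
$h = i \sqrt{13107}$ ($h = \sqrt{117 - 13224} = \sqrt{-13107} = i \sqrt{13107} \approx 114.49 i$)
$U = -384$ ($U = \left(-48\right) 8 = -384$)
$B = - \frac{1}{553}$ ($B = \frac{1}{- 13^{2} - 384} = \frac{1}{\left(-1\right) 169 - 384} = \frac{1}{-169 - 384} = \frac{1}{-553} = - \frac{1}{553} \approx -0.0018083$)
$B + h = - \frac{1}{553} + i \sqrt{13107}$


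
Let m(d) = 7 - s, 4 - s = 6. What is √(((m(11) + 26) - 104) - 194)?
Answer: I*√263 ≈ 16.217*I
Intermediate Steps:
s = -2 (s = 4 - 1*6 = 4 - 6 = -2)
m(d) = 9 (m(d) = 7 - 1*(-2) = 7 + 2 = 9)
√(((m(11) + 26) - 104) - 194) = √(((9 + 26) - 104) - 194) = √((35 - 104) - 194) = √(-69 - 194) = √(-263) = I*√263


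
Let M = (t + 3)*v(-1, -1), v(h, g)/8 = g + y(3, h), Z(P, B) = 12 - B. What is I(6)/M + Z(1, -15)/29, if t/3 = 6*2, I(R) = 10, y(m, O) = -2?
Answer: 12491/13572 ≈ 0.92035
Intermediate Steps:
v(h, g) = -16 + 8*g (v(h, g) = 8*(g - 2) = 8*(-2 + g) = -16 + 8*g)
t = 36 (t = 3*(6*2) = 3*12 = 36)
M = -936 (M = (36 + 3)*(-16 + 8*(-1)) = 39*(-16 - 8) = 39*(-24) = -936)
I(6)/M + Z(1, -15)/29 = 10/(-936) + (12 - 1*(-15))/29 = 10*(-1/936) + (12 + 15)*(1/29) = -5/468 + 27*(1/29) = -5/468 + 27/29 = 12491/13572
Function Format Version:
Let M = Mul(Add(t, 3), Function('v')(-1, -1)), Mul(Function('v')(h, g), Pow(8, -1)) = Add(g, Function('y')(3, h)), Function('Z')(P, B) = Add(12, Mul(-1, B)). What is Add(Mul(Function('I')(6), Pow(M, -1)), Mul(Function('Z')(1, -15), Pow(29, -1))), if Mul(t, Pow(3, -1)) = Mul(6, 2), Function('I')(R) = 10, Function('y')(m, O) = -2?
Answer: Rational(12491, 13572) ≈ 0.92035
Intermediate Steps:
Function('v')(h, g) = Add(-16, Mul(8, g)) (Function('v')(h, g) = Mul(8, Add(g, -2)) = Mul(8, Add(-2, g)) = Add(-16, Mul(8, g)))
t = 36 (t = Mul(3, Mul(6, 2)) = Mul(3, 12) = 36)
M = -936 (M = Mul(Add(36, 3), Add(-16, Mul(8, -1))) = Mul(39, Add(-16, -8)) = Mul(39, -24) = -936)
Add(Mul(Function('I')(6), Pow(M, -1)), Mul(Function('Z')(1, -15), Pow(29, -1))) = Add(Mul(10, Pow(-936, -1)), Mul(Add(12, Mul(-1, -15)), Pow(29, -1))) = Add(Mul(10, Rational(-1, 936)), Mul(Add(12, 15), Rational(1, 29))) = Add(Rational(-5, 468), Mul(27, Rational(1, 29))) = Add(Rational(-5, 468), Rational(27, 29)) = Rational(12491, 13572)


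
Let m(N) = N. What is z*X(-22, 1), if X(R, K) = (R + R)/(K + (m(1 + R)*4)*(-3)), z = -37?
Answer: 148/23 ≈ 6.4348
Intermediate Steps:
X(R, K) = 2*R/(-12 + K - 12*R) (X(R, K) = (R + R)/(K + ((1 + R)*4)*(-3)) = (2*R)/(K + (4 + 4*R)*(-3)) = (2*R)/(K + (-12 - 12*R)) = (2*R)/(-12 + K - 12*R) = 2*R/(-12 + K - 12*R))
z*X(-22, 1) = -74*(-22)/(-12 + 1 - 12*(-22)) = -74*(-22)/(-12 + 1 + 264) = -74*(-22)/253 = -37*(-4/23) = 148/23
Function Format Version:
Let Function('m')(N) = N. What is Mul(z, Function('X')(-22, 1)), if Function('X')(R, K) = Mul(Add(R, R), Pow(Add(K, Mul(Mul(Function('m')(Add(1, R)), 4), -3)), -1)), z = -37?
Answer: Rational(148, 23) ≈ 6.4348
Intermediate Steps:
Function('X')(R, K) = Mul(2, R, Pow(Add(-12, K, Mul(-12, R)), -1)) (Function('X')(R, K) = Mul(Add(R, R), Pow(Add(K, Mul(Mul(Add(1, R), 4), -3)), -1)) = Mul(Mul(2, R), Pow(Add(K, Mul(Add(4, Mul(4, R)), -3)), -1)) = Mul(Mul(2, R), Pow(Add(K, Add(-12, Mul(-12, R))), -1)) = Mul(Mul(2, R), Pow(Add(-12, K, Mul(-12, R)), -1)) = Mul(2, R, Pow(Add(-12, K, Mul(-12, R)), -1)))
Mul(z, Function('X')(-22, 1)) = Mul(-37, Mul(2, -22, Pow(Add(-12, 1, Mul(-12, -22)), -1))) = Mul(-37, Mul(2, -22, Pow(Add(-12, 1, 264), -1))) = Mul(-37, Mul(2, -22, Pow(253, -1))) = Mul(-37, Mul(2, -22, Rational(1, 253))) = Mul(-37, Rational(-4, 23)) = Rational(148, 23)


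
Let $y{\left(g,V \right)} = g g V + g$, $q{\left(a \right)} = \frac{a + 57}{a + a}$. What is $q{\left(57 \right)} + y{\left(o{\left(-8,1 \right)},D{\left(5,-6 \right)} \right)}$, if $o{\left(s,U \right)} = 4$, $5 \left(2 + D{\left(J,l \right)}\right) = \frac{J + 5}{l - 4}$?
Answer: $- \frac{151}{5} \approx -30.2$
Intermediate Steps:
$D{\left(J,l \right)} = -2 + \frac{5 + J}{5 \left(-4 + l\right)}$ ($D{\left(J,l \right)} = -2 + \frac{\left(J + 5\right) \frac{1}{l - 4}}{5} = -2 + \frac{\left(5 + J\right) \frac{1}{-4 + l}}{5} = -2 + \frac{\frac{1}{-4 + l} \left(5 + J\right)}{5} = -2 + \frac{5 + J}{5 \left(-4 + l\right)}$)
$q{\left(a \right)} = \frac{57 + a}{2 a}$
$y{\left(g,V \right)} = g + V g^{2}$ ($y{\left(g,V \right)} = g^{2} V + g = V g^{2} + g = g + V g^{2}$)
$q{\left(57 \right)} + y{\left(o{\left(-8,1 \right)},D{\left(5,-6 \right)} \right)} = \frac{57 + 57}{2 \cdot 57} + 4 \left(1 + \frac{45 + 5 - -60}{5 \left(-4 - 6\right)} 4\right) = \frac{1}{2} \cdot \frac{1}{57} \cdot 114 + 4 \left(1 + \frac{45 + 5 + 60}{5 \left(-10\right)} 4\right) = 1 + 4 \left(1 + \frac{1}{5} \left(- \frac{1}{10}\right) 110 \cdot 4\right) = 1 + 4 \left(1 - \frac{44}{5}\right) = 1 + 4 \left(- \frac{39}{5}\right) = 1 - \frac{156}{5} = - \frac{151}{5}$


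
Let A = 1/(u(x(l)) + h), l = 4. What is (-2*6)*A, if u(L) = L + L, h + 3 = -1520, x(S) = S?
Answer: 4/505 ≈ 0.0079208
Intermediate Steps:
h = -1523 (h = -3 - 1520 = -1523)
u(L) = 2*L
A = -1/1515 (A = 1/(2*4 - 1523) = 1/(8 - 1523) = 1/(-1515) = -1/1515 ≈ -0.00066007)
(-2*6)*A = -2*6*(-1/1515) = -12*(-1/1515) = 4/505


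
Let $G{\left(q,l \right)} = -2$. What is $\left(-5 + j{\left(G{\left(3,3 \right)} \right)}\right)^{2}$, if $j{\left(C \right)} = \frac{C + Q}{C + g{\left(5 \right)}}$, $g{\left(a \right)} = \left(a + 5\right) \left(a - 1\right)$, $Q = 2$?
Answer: $25$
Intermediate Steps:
$g{\left(a \right)} = \left(-1 + a\right) \left(5 + a\right)$ ($g{\left(a \right)} = \left(5 + a\right) \left(-1 + a\right) = \left(-1 + a\right) \left(5 + a\right)$)
$j{\left(C \right)} = \frac{2 + C}{40 + C}$ ($j{\left(C \right)} = \frac{C + 2}{C + \left(-5 + 5^{2} + 4 \cdot 5\right)} = \frac{2 + C}{C + \left(-5 + 25 + 20\right)} = \frac{2 + C}{C + 40} = \frac{2 + C}{40 + C}$)
$\left(-5 + j{\left(G{\left(3,3 \right)} \right)}\right)^{2} = \left(-5 + \frac{2 - 2}{40 - 2}\right)^{2} = \left(-5 + \frac{1}{38} \cdot 0\right)^{2} = \left(-5 + 0\right)^{2} = \left(-5\right)^{2} = 25$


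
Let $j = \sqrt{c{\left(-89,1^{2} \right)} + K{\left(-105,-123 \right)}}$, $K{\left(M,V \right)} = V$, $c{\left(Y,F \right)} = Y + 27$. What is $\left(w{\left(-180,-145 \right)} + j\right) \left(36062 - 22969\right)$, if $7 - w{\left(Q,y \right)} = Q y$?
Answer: $-341635649 + 13093 i \sqrt{185} \approx -3.4164 \cdot 10^{8} + 1.7808 \cdot 10^{5} i$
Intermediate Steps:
$c{\left(Y,F \right)} = 27 + Y$
$j = i \sqrt{185}$ ($j = \sqrt{\left(27 - 89\right) - 123} = \sqrt{-62 - 123} = \sqrt{-185} = i \sqrt{185} \approx 13.601 i$)
$w{\left(Q,y \right)} = 7 - Q y$
$\left(w{\left(-180,-145 \right)} + j\right) \left(36062 - 22969\right) = \left(\left(7 - \left(-180\right) \left(-145\right)\right) + i \sqrt{185}\right) \left(36062 - 22969\right) = \left(\left(7 - 26100\right) + i \sqrt{185}\right) 13093 = \left(-26093 + i \sqrt{185}\right) 13093 = -341635649 + 13093 i \sqrt{185}$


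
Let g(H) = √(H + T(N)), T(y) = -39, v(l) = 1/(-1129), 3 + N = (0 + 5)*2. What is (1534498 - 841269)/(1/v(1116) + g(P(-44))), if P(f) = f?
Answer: -782655541/1274724 - 693229*I*√83/1274724 ≈ -613.98 - 4.9545*I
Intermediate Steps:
N = 7 (N = -3 + (0 + 5)*2 = -3 + 5*2 = -3 + 10 = 7)
v(l) = -1/1129
g(H) = √(-39 + H) (g(H) = √(H - 39) = √(-39 + H))
(1534498 - 841269)/(1/v(1116) + g(P(-44))) = (1534498 - 841269)/(1/(-1/1129) + √(-39 - 44)) = 693229/(-1129 + √(-83)) = 693229/(-1129 + I*√83)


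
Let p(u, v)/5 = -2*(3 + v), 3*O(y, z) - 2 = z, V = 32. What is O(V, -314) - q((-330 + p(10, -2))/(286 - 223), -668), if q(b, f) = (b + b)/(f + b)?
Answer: -551597/5303 ≈ -104.02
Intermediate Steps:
O(y, z) = 2/3 + z/3
p(u, v) = -30 - 10*v (p(u, v) = 5*(-2*(3 + v)) = 5*(-6 - 2*v) = -30 - 10*v)
q(b, f) = 2*b/(b + f) (q(b, f) = (2*b)/(b + f) = 2*b/(b + f))
O(V, -314) - q((-330 + p(10, -2))/(286 - 223), -668) = (2/3 + (1/3)*(-314)) - 2*(-330 + (-30 - 10*(-2)))/(286 - 223)/((-330 + (-30 - 10*(-2)))/(286 - 223) - 668) = (2/3 - 314/3) - 2*(-330 + (-30 + 20))/63/((-330 + (-30 + 20))/63 - 668) = -104 - 2*(-330 - 10)*(1/63)/((-330 - 10)*(1/63) - 668) = -104 - 2*(-340*1/63)/(-340*1/63 - 668) = -104 - 2*(-340)/(63*(-340/63 - 668)) = -104 - 2*(-340)/(63*(-42424/63)) = -104 - 2*(-340)*(-63)/(63*42424) = -104 - 1*85/5303 = -104 - 85/5303 = -551597/5303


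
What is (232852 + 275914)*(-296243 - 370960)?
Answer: -339450201498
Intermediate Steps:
(232852 + 275914)*(-296243 - 370960) = 508766*(-667203) = -339450201498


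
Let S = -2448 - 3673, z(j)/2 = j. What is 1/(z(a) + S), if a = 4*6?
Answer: -1/6073 ≈ -0.00016466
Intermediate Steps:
a = 24
z(j) = 2*j
S = -6121
1/(z(a) + S) = 1/(2*24 - 6121) = 1/(48 - 6121) = 1/(-6073) = -1/6073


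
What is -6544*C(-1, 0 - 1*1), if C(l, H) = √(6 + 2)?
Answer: -13088*√2 ≈ -18509.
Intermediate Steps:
C(l, H) = 2*√2 (C(l, H) = √8 = 2*√2)
-6544*C(-1, 0 - 1*1) = -13088*√2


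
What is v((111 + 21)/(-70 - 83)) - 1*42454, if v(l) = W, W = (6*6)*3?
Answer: -42346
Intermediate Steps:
W = 108 (W = 36*3 = 108)
v(l) = 108
v((111 + 21)/(-70 - 83)) - 1*42454 = 108 - 1*42454 = 108 - 42454 = -42346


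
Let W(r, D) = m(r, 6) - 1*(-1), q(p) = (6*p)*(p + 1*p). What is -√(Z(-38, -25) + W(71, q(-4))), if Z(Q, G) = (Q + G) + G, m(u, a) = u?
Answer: -4*I ≈ -4.0*I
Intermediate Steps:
q(p) = 12*p² (q(p) = (6*p)*(p + p) = (6*p)*(2*p) = 12*p²)
Z(Q, G) = Q + 2*G (Z(Q, G) = (G + Q) + G = Q + 2*G)
W(r, D) = 1 + r (W(r, D) = r - 1*(-1) = r + 1 = 1 + r)
-√(Z(-38, -25) + W(71, q(-4))) = -√((-38 + 2*(-25)) + (1 + 71)) = -√((-38 - 50) + 72) = -√(-88 + 72) = -√(-16) = -4*I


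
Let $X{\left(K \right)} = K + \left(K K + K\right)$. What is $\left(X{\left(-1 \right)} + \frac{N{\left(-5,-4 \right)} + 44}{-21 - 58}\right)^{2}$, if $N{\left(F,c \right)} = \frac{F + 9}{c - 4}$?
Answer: $\frac{60025}{24964} \approx 2.4045$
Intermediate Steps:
$N{\left(F,c \right)} = \frac{9 + F}{-4 + c}$
$X{\left(K \right)} = K^{2} + 2 K$ ($X{\left(K \right)} = K + \left(K^{2} + K\right) = K + \left(K + K^{2}\right) = K^{2} + 2 K$)
$\left(X{\left(-1 \right)} + \frac{N{\left(-5,-4 \right)} + 44}{-21 - 58}\right)^{2} = \left(- (2 - 1) + \frac{\frac{9 - 5}{-4 - 4} + 44}{-21 - 58}\right)^{2} = \left(\left(-1\right) 1 + \frac{\frac{1}{-8} \cdot 4 + 44}{-79}\right)^{2} = \left(-1 + \left(\left(- \frac{1}{8}\right) 4 + 44\right) \left(- \frac{1}{79}\right)\right)^{2} = \left(-1 + \left(- \frac{1}{2} + 44\right) \left(- \frac{1}{79}\right)\right)^{2} = \left(-1 + \frac{87}{2} \left(- \frac{1}{79}\right)\right)^{2} = \left(-1 - \frac{87}{158}\right)^{2} = \left(- \frac{245}{158}\right)^{2} = \frac{60025}{24964}$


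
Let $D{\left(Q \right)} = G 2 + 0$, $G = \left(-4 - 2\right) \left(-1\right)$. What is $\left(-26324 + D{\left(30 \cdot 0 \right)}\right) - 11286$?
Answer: $-37598$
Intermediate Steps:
$G = 6$ ($G = \left(-6\right) \left(-1\right) = 6$)
$D{\left(Q \right)} = 12$ ($D{\left(Q \right)} = 6 \cdot 2 + 0 = 12 + 0 = 12$)
$\left(-26324 + D{\left(30 \cdot 0 \right)}\right) - 11286 = \left(-26324 + 12\right) - 11286 = -26312 - 11286 = -37598$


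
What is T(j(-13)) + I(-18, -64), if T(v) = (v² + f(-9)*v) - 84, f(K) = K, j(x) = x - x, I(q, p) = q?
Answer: -102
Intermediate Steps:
j(x) = 0
T(v) = -84 + v² - 9*v (T(v) = (v² - 9*v) - 84 = -84 + v² - 9*v)
T(j(-13)) + I(-18, -64) = (-84 + 0² - 9*0) - 18 = (-84 + 0 + 0) - 18 = -84 - 18 = -102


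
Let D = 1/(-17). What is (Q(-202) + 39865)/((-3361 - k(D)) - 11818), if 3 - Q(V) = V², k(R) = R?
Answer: 2652/43007 ≈ 0.061664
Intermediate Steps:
D = -1/17 ≈ -0.058824
Q(V) = 3 - V²
(Q(-202) + 39865)/((-3361 - k(D)) - 11818) = ((3 - 1*(-202)²) + 39865)/((-3361 - 1*(-1/17)) - 11818) = ((3 - 1*40804) + 39865)/((-3361 + 1/17) - 11818) = ((3 - 40804) + 39865)/(-57136/17 - 11818) = (-40801 + 39865)/(-258042/17) = -936*(-17/258042) = 2652/43007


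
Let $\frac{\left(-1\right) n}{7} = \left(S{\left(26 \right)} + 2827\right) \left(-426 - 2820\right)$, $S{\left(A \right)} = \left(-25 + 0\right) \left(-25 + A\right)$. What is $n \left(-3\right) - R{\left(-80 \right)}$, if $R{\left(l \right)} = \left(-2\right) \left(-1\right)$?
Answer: $-191001134$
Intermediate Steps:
$S{\left(A \right)} = 625 - 25 A$ ($S{\left(A \right)} = - 25 \left(-25 + A\right) = 625 - 25 A$)
$n = 63667044$ ($n = - 7 \left(\left(625 - 650\right) + 2827\right) \left(-426 - 2820\right) = - 7 \left(\left(625 - 650\right) + 2827\right) \left(-3246\right) = - 7 \left(-25 + 2827\right) \left(-3246\right) = - 7 \cdot 2802 \left(-3246\right) = \left(-7\right) \left(-9095292\right) = 63667044$)
$R{\left(l \right)} = 2$
$n \left(-3\right) - R{\left(-80 \right)} = 63667044 \left(-3\right) - 2 = -191001132 - 2 = -191001134$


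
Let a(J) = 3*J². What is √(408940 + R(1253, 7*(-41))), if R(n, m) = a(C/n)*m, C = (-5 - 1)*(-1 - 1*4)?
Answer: 2*√160509676390/1253 ≈ 639.48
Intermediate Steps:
C = 30 (C = -6*(-1 - 4) = -6*(-5) = 30)
R(n, m) = 2700*m/n² (R(n, m) = (3*(30/n)²)*m = (3*(900/n²))*m = (2700/n²)*m = 2700*m/n²)
√(408940 + R(1253, 7*(-41))) = √(408940 + 2700*(7*(-41))/1253²) = √(408940 + 2700*(-287)*(1/1570009)) = √(408940 - 110700/224287) = √(91719815080/224287) = 2*√160509676390/1253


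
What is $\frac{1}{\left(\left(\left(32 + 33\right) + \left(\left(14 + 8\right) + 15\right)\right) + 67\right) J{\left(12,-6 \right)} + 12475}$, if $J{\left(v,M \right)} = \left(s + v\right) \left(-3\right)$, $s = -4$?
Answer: $\frac{1}{8419} \approx 0.00011878$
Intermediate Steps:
$J{\left(v,M \right)} = 12 - 3 v$ ($J{\left(v,M \right)} = \left(-4 + v\right) \left(-3\right) = 12 - 3 v$)
$\frac{1}{\left(\left(\left(32 + 33\right) + \left(\left(14 + 8\right) + 15\right)\right) + 67\right) J{\left(12,-6 \right)} + 12475} = \frac{1}{\left(\left(\left(32 + 33\right) + \left(\left(14 + 8\right) + 15\right)\right) + 67\right) \left(12 - 36\right) + 12475} = \frac{1}{\left(\left(65 + \left(22 + 15\right)\right) + 67\right) \left(12 - 36\right) + 12475} = \frac{1}{\left(\left(65 + 37\right) + 67\right) \left(-24\right) + 12475} = \frac{1}{\left(102 + 67\right) \left(-24\right) + 12475} = \frac{1}{169 \left(-24\right) + 12475} = \frac{1}{-4056 + 12475} = \frac{1}{8419}$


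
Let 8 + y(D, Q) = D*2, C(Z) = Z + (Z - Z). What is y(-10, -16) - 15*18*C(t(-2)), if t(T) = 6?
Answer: -1648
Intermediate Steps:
C(Z) = Z (C(Z) = Z + 0 = Z)
y(D, Q) = -8 + 2*D (y(D, Q) = -8 + D*2 = -8 + 2*D)
y(-10, -16) - 15*18*C(t(-2)) = (-8 + 2*(-10)) - 15*18*6 = (-8 - 20) - 270*6 = -28 - 1*1620 = -28 - 1620 = -1648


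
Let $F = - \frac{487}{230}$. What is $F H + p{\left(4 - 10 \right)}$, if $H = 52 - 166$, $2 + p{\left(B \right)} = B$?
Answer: $\frac{26839}{115} \approx 233.38$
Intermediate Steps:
$p{\left(B \right)} = -2 + B$
$H = -114$ ($H = 52 - 166 = -114$)
$F = - \frac{487}{230}$ ($F = \left(-487\right) \frac{1}{230} = - \frac{487}{230} \approx -2.1174$)
$F H + p{\left(4 - 10 \right)} = \left(- \frac{487}{230}\right) \left(-114\right) + \left(-2 + \left(4 - 10\right)\right) = \frac{27759}{115} + \left(-2 + \left(4 - 10\right)\right) = \frac{27759}{115} - 8 = \frac{26839}{115}$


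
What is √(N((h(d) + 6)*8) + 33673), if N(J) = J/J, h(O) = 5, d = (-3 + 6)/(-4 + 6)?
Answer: √33674 ≈ 183.50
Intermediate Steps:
d = 3/2 ≈ 1.5000
N(J) = 1
√(N((h(d) + 6)*8) + 33673) = √(1 + 33673) = √33674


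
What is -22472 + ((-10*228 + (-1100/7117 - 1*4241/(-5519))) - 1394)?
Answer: -93359761751/3570793 ≈ -26145.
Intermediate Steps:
-22472 + ((-10*228 + (-1100/7117 - 1*4241/(-5519))) - 1394) = -22472 + ((-2280 + (-1100*1/7117 - 4241*(-1/5519))) - 1394) = -22472 + ((-2280 + (-100/647 + 4241/5519)) - 1394) = -22472 + ((-2280 + 2192027/3570793) - 1394) = -22472 + (-8139216013/3570793 - 1394) = -22472 - 13116901455/3570793 = -93359761751/3570793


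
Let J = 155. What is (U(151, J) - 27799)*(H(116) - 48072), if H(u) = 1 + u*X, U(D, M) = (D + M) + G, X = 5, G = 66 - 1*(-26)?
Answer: 1301300891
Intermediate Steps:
G = 92 (G = 66 + 26 = 92)
U(D, M) = 92 + D + M (U(D, M) = (D + M) + 92 = 92 + D + M)
H(u) = 1 + 5*u (H(u) = 1 + u*5 = 1 + 5*u)
(U(151, J) - 27799)*(H(116) - 48072) = ((92 + 151 + 155) - 27799)*((1 + 5*116) - 48072) = (398 - 27799)*((1 + 580) - 48072) = -27401*(581 - 48072) = -27401*(-47491) = 1301300891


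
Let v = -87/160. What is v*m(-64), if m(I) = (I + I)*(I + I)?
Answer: -44544/5 ≈ -8908.8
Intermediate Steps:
m(I) = 4*I² (m(I) = (2*I)*(2*I) = 4*I²)
v = -87/160 (v = -87*1/160 = -87/160 ≈ -0.54375)
v*m(-64) = -87*(-64)²/40 = -87*4096/40 = -87/160*16384 = -44544/5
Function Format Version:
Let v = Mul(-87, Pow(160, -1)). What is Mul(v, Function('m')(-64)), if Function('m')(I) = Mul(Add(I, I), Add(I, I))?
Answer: Rational(-44544, 5) ≈ -8908.8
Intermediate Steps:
Function('m')(I) = Mul(4, Pow(I, 2)) (Function('m')(I) = Mul(Mul(2, I), Mul(2, I)) = Mul(4, Pow(I, 2)))
v = Rational(-87, 160) (v = Mul(-87, Rational(1, 160)) = Rational(-87, 160) ≈ -0.54375)
Mul(v, Function('m')(-64)) = Mul(Rational(-87, 160), Mul(4, Pow(-64, 2))) = Mul(Rational(-87, 160), Mul(4, 4096)) = Mul(Rational(-87, 160), 16384) = Rational(-44544, 5)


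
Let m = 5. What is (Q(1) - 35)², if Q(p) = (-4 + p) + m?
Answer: 1089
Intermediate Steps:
Q(p) = 1 + p (Q(p) = (-4 + p) + 5 = 1 + p)
(Q(1) - 35)² = ((1 + 1) - 35)² = (2 - 35)² = (-33)² = 1089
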